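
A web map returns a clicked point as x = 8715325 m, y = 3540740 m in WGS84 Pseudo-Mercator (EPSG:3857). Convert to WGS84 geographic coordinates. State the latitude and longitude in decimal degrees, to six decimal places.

R = 6378137 m. λ = x/R = 78.29109654°.
φ = 2·arctan(exp(y/R)) − 90° = 2·arctan(1.74218) − 90° = 30.28890340°.

lat 30.288903°, lon 78.291097°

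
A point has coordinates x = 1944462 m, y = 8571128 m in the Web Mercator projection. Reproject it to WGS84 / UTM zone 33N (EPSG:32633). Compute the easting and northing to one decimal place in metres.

Web Mercator inverse (R = 6378137 m) → φ = 60.76090106°, λ = 17.46739934°.
UTM 33N forward: E = 634431.539 m, N = 6738682.272 m.

E 634431.5 m, N 6738682.3 m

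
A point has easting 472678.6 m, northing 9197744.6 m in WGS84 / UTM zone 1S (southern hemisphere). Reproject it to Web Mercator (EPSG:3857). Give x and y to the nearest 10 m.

x -19731100 m, y -810100 m

Unproject from UTM 1S (λ₀ = -177°) → φ = -7.25780023°, λ = -177.24749969°.
Web Mercator (R = 6378137 m): x = -19731101.410 m, y = -810104.010 m.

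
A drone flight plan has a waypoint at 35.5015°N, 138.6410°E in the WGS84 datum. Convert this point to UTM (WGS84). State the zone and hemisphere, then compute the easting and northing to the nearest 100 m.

Longitude 138.6410° lies in the 6° band [138°, 144°), giving zone 54; latitude is north of the equator, so 54N.
Zone 54 central meridian λ₀ = 6×54 − 183 = 141°; Δλ = -2.3590°.
Transverse Mercator on WGS84 with k₀ = 0.9996 gives E = 286039.110 m, N = 3931218.540 m.

Zone 54N: E 286000 m, N 3931200 m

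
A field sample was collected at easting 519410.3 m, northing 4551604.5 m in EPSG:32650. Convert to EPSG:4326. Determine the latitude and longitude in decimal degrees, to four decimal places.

lat 41.1155°, lon 117.2312°

Zone 50N: λ₀ = 117°, k₀ = 0.9996, false easting 500000 m.
Meridian distance M = (N − FN)/k₀ = 4553425.9 m.
Inverse transverse Mercator on WGS84 gives φ = 41.11549965°, λ = 117.23120002°.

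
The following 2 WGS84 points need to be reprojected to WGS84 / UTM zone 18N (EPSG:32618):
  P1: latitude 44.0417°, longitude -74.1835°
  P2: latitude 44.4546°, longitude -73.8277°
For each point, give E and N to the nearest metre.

P1: E 565416 m, N 4876828 m; P2: E 593268 m, N 4923035 m

UTM zone 18N: λ₀ = -75°, k₀ = 0.9996.
P1 (44.0417°, -74.1835°) → (565416.373, 4876828.428) m.
P2 (44.4546°, -73.8277°) → (593267.638, 4923034.560) m.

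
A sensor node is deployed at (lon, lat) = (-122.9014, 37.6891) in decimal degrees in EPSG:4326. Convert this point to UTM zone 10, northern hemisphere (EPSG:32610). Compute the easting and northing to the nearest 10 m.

Zone 10 central meridian λ₀ = 6×10 − 183 = -123°; Δλ = +0.0986°.
Transverse Mercator on WGS84 with k₀ = 0.9996 gives E = 508693.237 m, N = 4171325.505 m.

E 508690 m, N 4171330 m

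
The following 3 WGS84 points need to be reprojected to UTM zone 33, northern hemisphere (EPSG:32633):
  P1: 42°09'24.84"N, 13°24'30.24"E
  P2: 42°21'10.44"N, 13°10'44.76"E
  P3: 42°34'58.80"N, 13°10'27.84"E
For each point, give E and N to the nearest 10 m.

UTM zone 33N: λ₀ = 15°, k₀ = 0.9996.
P1 (42.1569°, 13.4084°) → (368510.065, 4668422.808) m.
P2 (42.3529°, 13.1791°) → (350031.112, 4690565.256) m.
P3 (42.5830°, 13.1744°) → (350193.874, 4716124.556) m.

P1: E 368510 m, N 4668420 m; P2: E 350030 m, N 4690570 m; P3: E 350190 m, N 4716120 m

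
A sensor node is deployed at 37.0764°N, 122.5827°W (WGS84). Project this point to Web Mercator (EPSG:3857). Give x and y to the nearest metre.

Web Mercator is spherical with R = a = 6378137 m.
x = R·λ = 6378137 × -2.139471721 = -13645843.744 m.
y = R·ln tan(π/4 + φ/2) = 6378137 × 0.697658473 = 4449761.319 m.

x -13645844 m, y 4449761 m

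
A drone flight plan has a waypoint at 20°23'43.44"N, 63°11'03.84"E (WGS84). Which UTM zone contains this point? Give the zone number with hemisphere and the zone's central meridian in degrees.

UTM zone = ⌊(λ + 180)/6⌋ + 1; 63.1844° ∈ [60°, 66°) → zone 41.
Hemisphere: N (φ ≥ 0).
Central meridian λ₀ = 6×41 − 183 = 63°.

Zone 41N, central meridian 63°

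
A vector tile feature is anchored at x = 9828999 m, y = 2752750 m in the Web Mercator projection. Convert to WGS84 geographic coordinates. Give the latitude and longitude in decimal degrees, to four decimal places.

R = 6378137 m. λ = x/R = 88.29540029°.
φ = 2·arctan(exp(y/R)) − 90° = 2·arctan(1.53971) − 90° = 23.99459910°.

lat 23.9946°, lon 88.2954°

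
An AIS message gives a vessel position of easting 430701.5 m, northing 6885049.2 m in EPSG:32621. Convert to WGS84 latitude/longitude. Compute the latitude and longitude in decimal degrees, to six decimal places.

Zone 21N: λ₀ = -57°, k₀ = 0.9996, false easting 500000 m.
Meridian distance M = (N − FN)/k₀ = 6887804.3 m.
Inverse transverse Mercator on WGS84 gives φ = 62.09119960°, λ = -58.32709905°.

lat 62.091200°, lon -58.327099°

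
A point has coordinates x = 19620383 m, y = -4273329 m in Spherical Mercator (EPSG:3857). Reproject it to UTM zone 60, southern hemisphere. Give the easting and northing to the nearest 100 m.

Web Mercator inverse (R = 6378137 m) → φ = -35.80140280°, λ = 176.25289929°.
UTM 60S forward: E = 432496.561 m, N = 6037821.056 m.

E 432500 m, N 6037800 m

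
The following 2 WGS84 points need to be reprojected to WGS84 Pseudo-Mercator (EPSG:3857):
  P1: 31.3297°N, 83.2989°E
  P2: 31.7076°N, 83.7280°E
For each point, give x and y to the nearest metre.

P1: x 9272791 m, y 3675641 m; P2: x 9320558 m, y 3724989 m

Web Mercator: x = R·λ, y = R·ln tan(π/4+φ/2), R = 6378137 m.
P1 (31.3297°, 83.2989°) → (9272791.132, 3675641.396) m.
P2 (31.7076°, 83.7280°) → (9320558.325, 3724989.486) m.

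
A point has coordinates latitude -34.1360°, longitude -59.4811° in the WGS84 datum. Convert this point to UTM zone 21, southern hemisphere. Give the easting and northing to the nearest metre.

Zone 21 central meridian λ₀ = 6×21 − 183 = -57°; Δλ = -2.4811°.
Transverse Mercator on WGS84 with k₀ = 0.9996 gives E = 271214.903 m, N = 6219983.657 m.

E 271215 m, N 6219984 m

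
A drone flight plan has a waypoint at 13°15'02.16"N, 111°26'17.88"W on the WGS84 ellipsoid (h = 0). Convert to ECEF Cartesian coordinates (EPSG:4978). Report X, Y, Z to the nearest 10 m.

WGS84: a = 6378137 m, e² = 0.006694380; N(φ) = a/√(1−e²sin²φ) = 6379258.910 m.
X = (N+h)·cosφ·cosλ = -2269538.376 m; Y = (N+h)·cosφ·sinλ = -5779803.587 m; Z = (N(1−e²)+h)·sinφ = 1452405.181 m.

X -2269540 m, Y -5779800 m, Z 1452410 m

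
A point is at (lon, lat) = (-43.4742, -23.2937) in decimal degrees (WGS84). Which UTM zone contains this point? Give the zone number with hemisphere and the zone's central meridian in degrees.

Zone 23S, central meridian -45°

UTM zone = ⌊(λ + 180)/6⌋ + 1; -43.4742° ∈ [-48°, -42°) → zone 23.
Hemisphere: S (φ < 0).
Central meridian λ₀ = 6×23 − 183 = -45°.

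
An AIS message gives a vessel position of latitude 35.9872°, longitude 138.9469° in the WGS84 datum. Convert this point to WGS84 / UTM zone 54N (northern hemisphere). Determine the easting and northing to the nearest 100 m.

Zone 54 central meridian λ₀ = 6×54 − 183 = 141°; Δλ = -2.0531°.
Transverse Mercator on WGS84 with k₀ = 0.9996 gives E = 314916.715 m, N = 3984477.776 m.

E 314900 m, N 3984500 m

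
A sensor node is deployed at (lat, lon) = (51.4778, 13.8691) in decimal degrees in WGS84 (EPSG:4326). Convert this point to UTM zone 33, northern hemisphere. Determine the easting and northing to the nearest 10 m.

Zone 33 central meridian λ₀ = 6×33 − 183 = 15°; Δλ = -1.1309°.
Transverse Mercator on WGS84 with k₀ = 0.9996 gives E = 421464.138 m, N = 5703566.658 m.

E 421460 m, N 5703570 m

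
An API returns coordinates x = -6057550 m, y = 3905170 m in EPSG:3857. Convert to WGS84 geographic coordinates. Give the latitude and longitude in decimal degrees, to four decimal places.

R = 6378137 m. λ = x/R = -54.41589749°.
φ = 2·arctan(exp(y/R)) − 90° = 2·arctan(1.84462) − 90° = 33.07429847°.

lat 33.0743°, lon -54.4159°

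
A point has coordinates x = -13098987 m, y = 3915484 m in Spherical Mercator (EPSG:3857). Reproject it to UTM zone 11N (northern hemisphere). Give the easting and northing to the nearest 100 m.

E 437500 m, N 3668300 m

Web Mercator inverse (R = 6378137 m) → φ = 33.15190340°, λ = -117.67020229°.
UTM 11N forward: E = 437499.422 m, N = 3668327.081 m.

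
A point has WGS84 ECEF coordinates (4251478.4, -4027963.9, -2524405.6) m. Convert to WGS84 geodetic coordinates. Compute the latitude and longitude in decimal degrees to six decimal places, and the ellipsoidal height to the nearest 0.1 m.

lat -23.458000°, lon -43.453600°, h 2702.7 m

λ = atan2(Y, X) = -43.45360022°; p = √(X²+Y²) = 5856582.8 m.
Bowring's method on WGS84 (a = 6378137 m, b = 6356752.314 m) gives φ = -23.45800035°, h = 2702.707 m.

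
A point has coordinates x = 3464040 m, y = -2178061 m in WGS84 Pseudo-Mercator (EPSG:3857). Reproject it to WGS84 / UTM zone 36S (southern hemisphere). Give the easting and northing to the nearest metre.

Web Mercator inverse (R = 6378137 m) → φ = -19.19630214°, λ = 31.11800077°.
UTM 36S forward: E = 302125.139 m, N = 7876383.092 m.

E 302125 m, N 7876383 m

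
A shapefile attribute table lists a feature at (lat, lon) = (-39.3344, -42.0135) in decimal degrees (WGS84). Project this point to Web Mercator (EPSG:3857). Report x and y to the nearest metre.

x -4676921 m, y -4769685 m

Web Mercator is spherical with R = a = 6378137 m.
x = R·λ = 6378137 × -0.733273905 = -4676921.426 m.
y = R·ln tan(π/4 + φ/2) = 6378137 × -0.747817949 = -4769685.327 m.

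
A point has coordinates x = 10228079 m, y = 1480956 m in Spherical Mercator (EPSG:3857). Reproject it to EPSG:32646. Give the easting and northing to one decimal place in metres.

Web Mercator inverse (R = 6378137 m) → φ = 13.18569966°, λ = 91.88039693°.
UTM 46N forward: E = 378672.657 m, N = 1457942.123 m.

E 378672.7 m, N 1457942.1 m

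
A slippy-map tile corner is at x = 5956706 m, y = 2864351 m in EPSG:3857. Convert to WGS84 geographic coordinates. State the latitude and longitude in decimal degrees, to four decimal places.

lat 24.9072°, lon 53.5100°

R = 6378137 m. λ = x/R = 53.51000043°.
φ = 2·arctan(exp(y/R)) − 90° = 2·arctan(1.56688) − 90° = 24.90720381°.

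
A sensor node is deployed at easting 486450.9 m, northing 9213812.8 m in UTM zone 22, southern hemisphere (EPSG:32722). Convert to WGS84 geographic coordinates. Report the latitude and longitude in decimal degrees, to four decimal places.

lat -7.1125°, lon -51.1227°

Zone 22S: λ₀ = -51°, k₀ = 0.9996, false easting 500000 m, false northing 10000000 m.
Meridian distance M = (N − FN)/k₀ = -786501.8 m.
Inverse transverse Mercator on WGS84 gives φ = -7.11250021°, λ = -51.12270019°.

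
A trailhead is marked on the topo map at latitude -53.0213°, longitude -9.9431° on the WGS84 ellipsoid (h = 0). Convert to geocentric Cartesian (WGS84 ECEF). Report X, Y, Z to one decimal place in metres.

X 3787036.6 m, Y -663879.6 m, Z -5071969.7 m

WGS84: a = 6378137 m, e² = 0.006694380; N(φ) = a/√(1−e²sin²φ) = 6391805.125 m.
X = (N+h)·cosφ·cosλ = 3787036.594 m; Y = (N+h)·cosφ·sinλ = -663879.599 m; Z = (N(1−e²)+h)·sinφ = -5071969.695 m.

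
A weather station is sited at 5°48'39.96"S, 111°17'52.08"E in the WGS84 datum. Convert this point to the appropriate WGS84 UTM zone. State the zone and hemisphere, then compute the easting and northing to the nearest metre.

Longitude 111.2978° lies in the 6° band [108°, 114°), giving zone 49; latitude is south of the equator, so 49S.
Zone 49 central meridian λ₀ = 6×49 − 183 = 111°; Δλ = +0.2978°.
Transverse Mercator on WGS84 with k₀ = 0.9996 gives E = 532968.671 m, N = 9357668.103 m.

Zone 49S: E 532969 m, N 9357668 m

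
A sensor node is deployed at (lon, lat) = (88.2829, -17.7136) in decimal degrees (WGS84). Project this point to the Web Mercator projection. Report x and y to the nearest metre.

x 9827607 m, y -2004053 m

Web Mercator is spherical with R = a = 6378137 m.
x = R·λ = 6378137 × 1.540827278 = 9827607.474 m.
y = R·ln tan(π/4 + φ/2) = 6378137 × -0.314206638 = -2004052.983 m.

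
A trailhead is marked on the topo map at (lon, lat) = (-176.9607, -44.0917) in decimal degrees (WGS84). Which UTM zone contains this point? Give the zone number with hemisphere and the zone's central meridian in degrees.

Zone 1S, central meridian -177°

UTM zone = ⌊(λ + 180)/6⌋ + 1; -176.9607° ∈ [-180°, -174°) → zone 1.
Hemisphere: S (φ < 0).
Central meridian λ₀ = 6×1 − 183 = -177°.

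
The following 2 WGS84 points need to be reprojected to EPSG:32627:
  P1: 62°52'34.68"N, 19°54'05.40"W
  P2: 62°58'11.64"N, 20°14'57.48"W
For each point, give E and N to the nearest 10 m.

P1: E 555880 m, N 6972280 m; P2: E 538060 m, N 6982460 m

UTM zone 27N: λ₀ = -21°, k₀ = 0.9996.
P1 (62.8763°, -19.9015°) → (555875.140, 6972283.790) m.
P2 (62.9699°, -20.2493°) → (538063.380, 6982457.692) m.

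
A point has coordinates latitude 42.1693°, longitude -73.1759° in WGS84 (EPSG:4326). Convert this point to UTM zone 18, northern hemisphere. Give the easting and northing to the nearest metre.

E 650669 m, N 4670184 m

Zone 18 central meridian λ₀ = 6×18 − 183 = -75°; Δλ = +1.8241°.
Transverse Mercator on WGS84 with k₀ = 0.9996 gives E = 650669.087 m, N = 4670184.073 m.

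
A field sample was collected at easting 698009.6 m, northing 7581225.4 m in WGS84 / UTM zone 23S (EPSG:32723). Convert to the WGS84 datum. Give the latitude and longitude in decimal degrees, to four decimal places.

lat -21.8619°, lon -43.0838°

Zone 23S: λ₀ = -45°, k₀ = 0.9996, false easting 500000 m, false northing 10000000 m.
Meridian distance M = (N − FN)/k₀ = -2419742.5 m.
Inverse transverse Mercator on WGS84 gives φ = -21.86189971°, λ = -43.08379975°.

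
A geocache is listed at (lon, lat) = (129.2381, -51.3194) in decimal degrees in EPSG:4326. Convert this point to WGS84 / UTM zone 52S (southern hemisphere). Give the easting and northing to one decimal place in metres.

E 516592.4 m, N 4314628.7 m

Zone 52 central meridian λ₀ = 6×52 − 183 = 129°; Δλ = +0.2381°.
Transverse Mercator on WGS84 with k₀ = 0.9996 gives E = 516592.402 m, N = 4314628.736 m.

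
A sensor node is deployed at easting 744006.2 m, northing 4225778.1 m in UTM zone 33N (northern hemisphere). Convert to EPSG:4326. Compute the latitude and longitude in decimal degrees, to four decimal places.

Zone 33N: λ₀ = 15°, k₀ = 0.9996, false easting 500000 m.
Meridian distance M = (N − FN)/k₀ = 4227469.1 m.
Inverse transverse Mercator on WGS84 gives φ = 38.14690042°, λ = 17.78450041°.

lat 38.1469°, lon 17.7845°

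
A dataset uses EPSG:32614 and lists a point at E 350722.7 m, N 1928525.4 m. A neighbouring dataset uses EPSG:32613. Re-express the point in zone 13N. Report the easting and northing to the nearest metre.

UTM 14N → geographic: φ = 17.43769972°, λ = -100.40559964°.
UTM 13N (λ₀ = -105°) forward: E = 988325.782 m, N = 1933852.767 m.

E 988326 m, N 1933853 m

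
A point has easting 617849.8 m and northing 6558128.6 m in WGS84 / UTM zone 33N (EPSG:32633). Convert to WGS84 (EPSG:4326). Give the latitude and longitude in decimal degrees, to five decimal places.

Zone 33N: λ₀ = 15°, k₀ = 0.9996, false easting 500000 m.
Meridian distance M = (N − FN)/k₀ = 6560752.9 m.
Inverse transverse Mercator on WGS84 gives φ = 59.14599993°, λ = 17.06020070°.

lat 59.14600°, lon 17.06020°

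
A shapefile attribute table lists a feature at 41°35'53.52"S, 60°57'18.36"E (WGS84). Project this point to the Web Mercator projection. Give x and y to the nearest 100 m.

x 6785500 m, y -5101000 m

Web Mercator is spherical with R = a = 6378137 m.
x = R·λ = 6378137 × 1.063867191 = 6785490.693 m.
y = R·ln tan(π/4 + φ/2) = 6378137 × -0.799760257 = -5100980.488 m.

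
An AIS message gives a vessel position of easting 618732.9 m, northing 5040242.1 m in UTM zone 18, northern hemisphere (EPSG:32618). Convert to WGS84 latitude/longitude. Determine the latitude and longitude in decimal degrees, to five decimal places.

Zone 18N: λ₀ = -75°, k₀ = 0.9996, false easting 500000 m.
Meridian distance M = (N − FN)/k₀ = 5042259.0 m.
Inverse transverse Mercator on WGS84 gives φ = 45.50559968°, λ = -73.48010036°.

lat 45.50560°, lon -73.48010°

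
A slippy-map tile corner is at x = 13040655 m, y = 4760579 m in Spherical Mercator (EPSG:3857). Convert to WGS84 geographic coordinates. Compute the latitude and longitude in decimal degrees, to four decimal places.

lat 39.2711°, lon 117.1462°

R = 6378137 m. λ = x/R = 117.14619701°.
φ = 2·arctan(exp(y/R)) − 90° = 2·arctan(2.10937) − 90° = 39.27109963°.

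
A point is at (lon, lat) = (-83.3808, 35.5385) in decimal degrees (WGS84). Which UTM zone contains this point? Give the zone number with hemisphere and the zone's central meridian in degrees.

UTM zone = ⌊(λ + 180)/6⌋ + 1; -83.3808° ∈ [-84°, -78°) → zone 17.
Hemisphere: N (φ ≥ 0).
Central meridian λ₀ = 6×17 − 183 = -81°.

Zone 17N, central meridian -81°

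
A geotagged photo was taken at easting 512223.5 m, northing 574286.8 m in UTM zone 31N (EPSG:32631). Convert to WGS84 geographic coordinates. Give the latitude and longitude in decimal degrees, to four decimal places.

Zone 31N: λ₀ = 3°, k₀ = 0.9996, false easting 500000 m.
Meridian distance M = (N − FN)/k₀ = 574516.6 m.
Inverse transverse Mercator on WGS84 gives φ = 5.19560042°, λ = 3.11029961°.

lat 5.1956°, lon 3.1103°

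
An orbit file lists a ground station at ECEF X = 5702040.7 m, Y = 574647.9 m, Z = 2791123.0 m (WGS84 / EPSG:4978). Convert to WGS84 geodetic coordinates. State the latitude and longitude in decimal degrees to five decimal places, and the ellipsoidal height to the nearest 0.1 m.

lat 26.11920°, lon 5.75480°, h 448.7 m

λ = atan2(Y, X) = 5.75480052°; p = √(X²+Y²) = 5730923.9 m.
Bowring's method on WGS84 (a = 6378137 m, b = 6356752.314 m) gives φ = 26.11920045°, h = 448.689 m.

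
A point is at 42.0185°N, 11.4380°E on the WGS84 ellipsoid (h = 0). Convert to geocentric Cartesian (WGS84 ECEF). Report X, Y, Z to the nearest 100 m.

X 4651400 m, Y 941100 m, Z 4247100 m

WGS84: a = 6378137 m, e² = 0.006694380; N(φ) = a/√(1−e²sin²φ) = 6387724.066 m.
X = (N+h)·cosφ·cosλ = 4651375.037 m; Y = (N+h)·cosφ·sinλ = 941092.485 m; Z = (N(1−e²)+h)·sinφ = 4247130.672 m.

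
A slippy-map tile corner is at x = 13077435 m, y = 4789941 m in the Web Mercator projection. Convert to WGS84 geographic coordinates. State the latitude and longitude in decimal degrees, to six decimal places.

lat 39.474997°, lon 117.476597°

R = 6378137 m. λ = x/R = 117.47659738°.
φ = 2·arctan(exp(y/R)) − 90° = 2·arctan(2.11910) − 90° = 39.47499689°.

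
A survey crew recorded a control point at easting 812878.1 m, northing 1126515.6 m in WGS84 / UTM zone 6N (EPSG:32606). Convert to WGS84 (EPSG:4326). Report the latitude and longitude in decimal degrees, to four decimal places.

lat 10.1784°, lon -144.1447°

Zone 6N: λ₀ = -147°, k₀ = 0.9996, false easting 500000 m.
Meridian distance M = (N − FN)/k₀ = 1126966.4 m.
Inverse transverse Mercator on WGS84 gives φ = 10.17839956°, λ = -144.14470012°.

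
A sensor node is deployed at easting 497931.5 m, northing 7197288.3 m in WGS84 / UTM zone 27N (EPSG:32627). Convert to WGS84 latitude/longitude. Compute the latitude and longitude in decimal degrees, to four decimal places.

Zone 27N: λ₀ = -21°, k₀ = 0.9996, false easting 500000 m.
Meridian distance M = (N − FN)/k₀ = 7200168.4 m.
Inverse transverse Mercator on WGS84 gives φ = 64.89980017°, λ = -21.04370080°.

lat 64.8998°, lon -21.0437°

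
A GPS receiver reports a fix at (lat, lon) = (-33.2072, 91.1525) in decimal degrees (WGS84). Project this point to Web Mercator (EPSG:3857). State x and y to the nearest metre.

Web Mercator is spherical with R = a = 6378137 m.
x = R·λ = 6378137 × 1.590911246 = 10147049.885 m.
y = R·ln tan(π/4 + φ/2) = 6378137 × -0.615044597 = -3922838.703 m.

x 10147050 m, y -3922839 m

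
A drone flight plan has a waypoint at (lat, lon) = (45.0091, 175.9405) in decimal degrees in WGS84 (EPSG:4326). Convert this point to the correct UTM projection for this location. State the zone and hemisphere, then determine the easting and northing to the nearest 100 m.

Longitude 175.9405° lies in the 6° band [174°, 180°), giving zone 60; latitude is north of the equator, so 60N.
Zone 60 central meridian λ₀ = 6×60 − 183 = 177°; Δλ = -1.0595°.
Transverse Mercator on WGS84 with k₀ = 0.9996 gives E = 416508.406 m, N = 4984507.267 m.

Zone 60N: E 416500 m, N 4984500 m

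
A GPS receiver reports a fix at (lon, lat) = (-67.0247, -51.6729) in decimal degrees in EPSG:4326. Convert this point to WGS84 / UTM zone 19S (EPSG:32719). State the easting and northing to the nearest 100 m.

E 636600 m, N 4273500 m

Zone 19 central meridian λ₀ = 6×19 − 183 = -69°; Δλ = +1.9753°.
Transverse Mercator on WGS84 with k₀ = 0.9996 gives E = 636585.325 m, N = 4273494.433 m.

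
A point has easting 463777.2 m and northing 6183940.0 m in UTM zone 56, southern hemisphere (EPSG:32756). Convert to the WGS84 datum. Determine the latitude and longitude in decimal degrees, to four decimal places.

Zone 56S: λ₀ = 153°, k₀ = 0.9996, false easting 500000 m, false northing 10000000 m.
Meridian distance M = (N − FN)/k₀ = -3817587.0 m.
Inverse transverse Mercator on WGS84 gives φ = -34.48550005°, λ = 152.60549949°.

lat -34.4855°, lon 152.6055°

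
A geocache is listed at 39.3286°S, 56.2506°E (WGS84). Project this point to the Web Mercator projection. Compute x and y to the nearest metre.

Web Mercator is spherical with R = a = 6378137 m.
x = R·λ = 6378137 × 0.981758176 = 6261788.149 m.
y = R·ln tan(π/4 + φ/2) = 6378137 × -0.747687076 = -4768850.602 m.

x 6261788 m, y -4768851 m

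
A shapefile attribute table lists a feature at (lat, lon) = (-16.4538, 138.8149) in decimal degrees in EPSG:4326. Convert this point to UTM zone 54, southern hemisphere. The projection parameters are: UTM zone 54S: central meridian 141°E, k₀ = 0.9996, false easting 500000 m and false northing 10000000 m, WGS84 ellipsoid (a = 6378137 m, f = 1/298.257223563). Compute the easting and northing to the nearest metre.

Zone 54 central meridian λ₀ = 6×54 − 183 = 141°; Δλ = -2.1851°.
Transverse Mercator on WGS84 with k₀ = 0.9996 gives E = 266699.876 m, N = 8179606.230 m.

E 266700 m, N 8179606 m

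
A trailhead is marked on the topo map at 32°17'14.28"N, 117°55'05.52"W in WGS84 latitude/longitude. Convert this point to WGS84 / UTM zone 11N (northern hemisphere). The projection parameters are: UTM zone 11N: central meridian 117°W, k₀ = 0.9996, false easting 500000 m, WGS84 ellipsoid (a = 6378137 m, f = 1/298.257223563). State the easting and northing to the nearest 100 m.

E 413500 m, N 3572700 m

Zone 11 central meridian λ₀ = 6×11 − 183 = -117°; Δλ = -0.9182°.
Transverse Mercator on WGS84 with k₀ = 0.9996 gives E = 413541.028 m, N = 3572651.531 m.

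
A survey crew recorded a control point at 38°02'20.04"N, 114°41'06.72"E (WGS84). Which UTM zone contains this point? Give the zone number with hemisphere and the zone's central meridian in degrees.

UTM zone = ⌊(λ + 180)/6⌋ + 1; 114.6852° ∈ [114°, 120°) → zone 50.
Hemisphere: N (φ ≥ 0).
Central meridian λ₀ = 6×50 − 183 = 117°.

Zone 50N, central meridian 117°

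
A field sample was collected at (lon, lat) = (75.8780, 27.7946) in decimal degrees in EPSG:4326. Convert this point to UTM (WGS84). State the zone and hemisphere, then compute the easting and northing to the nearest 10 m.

Zone 43N: E 586490 m, N 3074760 m

Longitude 75.8780° lies in the 6° band [72°, 78°), giving zone 43; latitude is north of the equator, so 43N.
Zone 43 central meridian λ₀ = 6×43 − 183 = 75°; Δλ = +0.8780°.
Transverse Mercator on WGS84 with k₀ = 0.9996 gives E = 586492.238 m, N = 3074758.536 m.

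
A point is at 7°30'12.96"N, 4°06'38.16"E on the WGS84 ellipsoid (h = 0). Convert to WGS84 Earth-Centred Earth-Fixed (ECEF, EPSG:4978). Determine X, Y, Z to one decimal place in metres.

X 6307611.9 m, Y 453308.2 m, Z 827382.7 m

WGS84: a = 6378137 m, e² = 0.006694380; N(φ) = a/√(1−e²sin²φ) = 6378501.100 m.
X = (N+h)·cosφ·cosλ = 6307611.878 m; Y = (N+h)·cosφ·sinλ = 453308.192 m; Z = (N(1−e²)+h)·sinφ = 827382.661 m.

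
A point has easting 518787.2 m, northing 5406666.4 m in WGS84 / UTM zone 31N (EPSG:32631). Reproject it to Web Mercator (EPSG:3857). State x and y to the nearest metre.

Unproject from UTM 31N (λ₀ = 3°) → φ = 48.81269962°, λ = 3.25589937°.
Web Mercator (R = 6378137 m): x = 362445.060 m, y = 6243139.990 m.

x 362445 m, y 6243140 m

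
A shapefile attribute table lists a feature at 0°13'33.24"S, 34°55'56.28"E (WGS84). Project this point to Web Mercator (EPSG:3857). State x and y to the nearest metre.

x 3888646 m, y -25147 m

Web Mercator is spherical with R = a = 6378137 m.
x = R·λ = 6378137 × 0.609683650 = 3888645.848 m.
y = R·ln tan(π/4 + φ/2) = 6378137 × -0.003942709 = -25147.138 m.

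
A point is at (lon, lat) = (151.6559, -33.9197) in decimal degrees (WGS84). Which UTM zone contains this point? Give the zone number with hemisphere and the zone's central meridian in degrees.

UTM zone = ⌊(λ + 180)/6⌋ + 1; 151.6559° ∈ [150°, 156°) → zone 56.
Hemisphere: S (φ < 0).
Central meridian λ₀ = 6×56 − 183 = 153°.

Zone 56S, central meridian 153°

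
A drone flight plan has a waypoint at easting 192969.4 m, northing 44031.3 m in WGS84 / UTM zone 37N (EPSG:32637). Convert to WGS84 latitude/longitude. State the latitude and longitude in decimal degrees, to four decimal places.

lat 0.3979°, lon 36.2418°

Zone 37N: λ₀ = 39°, k₀ = 0.9996, false easting 500000 m.
Meridian distance M = (N − FN)/k₀ = 44048.9 m.
Inverse transverse Mercator on WGS84 gives φ = 0.39790032°, λ = 36.24180045°.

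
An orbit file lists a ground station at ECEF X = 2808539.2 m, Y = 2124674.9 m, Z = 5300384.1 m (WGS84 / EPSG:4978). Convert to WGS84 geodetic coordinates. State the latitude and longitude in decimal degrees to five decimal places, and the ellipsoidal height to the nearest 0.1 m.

λ = atan2(Y, X) = 37.10769995°; p = √(X²+Y²) = 3521666.6 m.
Bowring's method on WGS84 (a = 6378137 m, b = 6356752.314 m) gives φ = 56.57639985°, h = 384.451 m.

lat 56.57640°, lon 37.10770°, h 384.5 m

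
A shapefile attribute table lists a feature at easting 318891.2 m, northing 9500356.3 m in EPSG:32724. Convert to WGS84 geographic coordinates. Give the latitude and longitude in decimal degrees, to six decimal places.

lat -4.518500°, lon -40.632400°

Zone 24S: λ₀ = -39°, k₀ = 0.9996, false easting 500000 m, false northing 10000000 m.
Meridian distance M = (N − FN)/k₀ = -499843.6 m.
Inverse transverse Mercator on WGS84 gives φ = -4.51850008°, λ = -40.63239990°.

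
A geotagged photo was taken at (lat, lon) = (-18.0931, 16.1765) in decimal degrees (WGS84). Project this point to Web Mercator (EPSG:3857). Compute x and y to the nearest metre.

Web Mercator is spherical with R = a = 6378137 m.
x = R·λ = 6378137 × 0.282333186 = 1800759.743 m.
y = R·ln tan(π/4 + φ/2) = 6378137 × -0.321167234 = -2048448.618 m.

x 1800760 m, y -2048449 m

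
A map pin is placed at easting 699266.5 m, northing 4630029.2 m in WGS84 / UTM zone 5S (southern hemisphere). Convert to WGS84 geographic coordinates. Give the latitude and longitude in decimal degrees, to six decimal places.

lat -48.451300°, lon -150.305000°

Zone 5S: λ₀ = -153°, k₀ = 0.9996, false easting 500000 m, false northing 10000000 m.
Meridian distance M = (N − FN)/k₀ = -5372119.6 m.
Inverse transverse Mercator on WGS84 gives φ = -48.45129982°, λ = -150.30500006°.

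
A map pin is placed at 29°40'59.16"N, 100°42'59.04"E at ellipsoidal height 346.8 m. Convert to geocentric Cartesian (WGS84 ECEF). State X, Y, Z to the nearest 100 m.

WGS84: a = 6378137 m, e² = 0.006694380; N(φ) = a/√(1−e²sin²φ) = 6383378.733 m.
X = (N+h)·cosφ·cosλ = -1031273.899 m; Y = (N+h)·cosφ·sinλ = 5449312.808 m; Z = (N(1−e²)+h)·sinφ = 3140075.058 m.

X -1031300 m, Y 5449300 m, Z 3140100 m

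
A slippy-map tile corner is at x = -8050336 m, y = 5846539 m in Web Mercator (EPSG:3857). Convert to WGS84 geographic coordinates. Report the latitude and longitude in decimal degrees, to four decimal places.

R = 6378137 m. λ = x/R = -72.31739871°.
φ = 2·arctan(exp(y/R)) − 90° = 2·arctan(2.50091) − 90° = 46.41149755°.

lat 46.4115°, lon -72.3174°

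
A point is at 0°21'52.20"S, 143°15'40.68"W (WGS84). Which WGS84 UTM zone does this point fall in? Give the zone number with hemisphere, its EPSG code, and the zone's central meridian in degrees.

UTM zone = ⌊(λ + 180)/6⌋ + 1; -143.2613° ∈ [-144°, -138°) → zone 7.
Hemisphere: S (φ < 0).
Central meridian λ₀ = 6×7 − 183 = -141°.
EPSG code: 32707.

Zone 7S (EPSG:32707), central meridian -141°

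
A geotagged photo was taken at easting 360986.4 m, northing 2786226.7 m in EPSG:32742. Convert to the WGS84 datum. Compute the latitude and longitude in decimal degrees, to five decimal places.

Zone 42S: λ₀ = 69°, k₀ = 0.9996, false easting 500000 m, false northing 10000000 m.
Meridian distance M = (N − FN)/k₀ = -7216660.0 m.
Inverse transverse Mercator on WGS84 gives φ = -65.01860021°, λ = 66.04919928°.

lat -65.01860°, lon 66.04920°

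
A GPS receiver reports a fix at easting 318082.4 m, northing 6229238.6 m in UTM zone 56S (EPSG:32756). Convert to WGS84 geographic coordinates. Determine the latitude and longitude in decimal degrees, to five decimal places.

lat -34.06180°, lon 151.02880°

Zone 56S: λ₀ = 153°, k₀ = 0.9996, false easting 500000 m, false northing 10000000 m.
Meridian distance M = (N − FN)/k₀ = -3772270.3 m.
Inverse transverse Mercator on WGS84 gives φ = -34.06180009°, λ = 151.02879995°.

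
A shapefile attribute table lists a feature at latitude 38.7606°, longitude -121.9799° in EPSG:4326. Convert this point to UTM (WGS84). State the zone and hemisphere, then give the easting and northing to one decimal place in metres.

Zone 10N: E 588630.2 m, N 4290704.6 m

Longitude -121.9799° lies in the 6° band [-126°, -120°), giving zone 10; latitude is north of the equator, so 10N.
Zone 10 central meridian λ₀ = 6×10 − 183 = -123°; Δλ = +1.0201°.
Transverse Mercator on WGS84 with k₀ = 0.9996 gives E = 588630.160 m, N = 4290704.645 m.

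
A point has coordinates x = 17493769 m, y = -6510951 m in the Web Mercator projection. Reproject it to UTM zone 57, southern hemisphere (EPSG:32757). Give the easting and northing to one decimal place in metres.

E 368389.2 m, N 4418369.6 m

Web Mercator inverse (R = 6378137 m) → φ = -50.37200183°, λ = 157.14920070°.
UTM 57S forward: E = 368389.168 m, N = 4418369.638 m.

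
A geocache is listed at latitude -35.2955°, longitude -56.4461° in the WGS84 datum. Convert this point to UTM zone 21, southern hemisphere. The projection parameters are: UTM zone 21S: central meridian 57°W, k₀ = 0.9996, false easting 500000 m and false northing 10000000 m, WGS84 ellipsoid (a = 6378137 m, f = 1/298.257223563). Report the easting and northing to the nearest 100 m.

Zone 21 central meridian λ₀ = 6×21 − 183 = -57°; Δλ = +0.5539°.
Transverse Mercator on WGS84 with k₀ = 0.9996 gives E = 550362.173 m, N = 6094045.651 m.

E 550400 m, N 6094000 m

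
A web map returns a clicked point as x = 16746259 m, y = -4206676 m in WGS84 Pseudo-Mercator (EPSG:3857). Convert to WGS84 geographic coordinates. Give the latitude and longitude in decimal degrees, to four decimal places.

R = 6378137 m. λ = x/R = 150.43420412°.
φ = 2·arctan(exp(y/R)) − 90° = 2·arctan(0.51709) − 90° = -35.31430210°.

lat -35.3143°, lon 150.4342°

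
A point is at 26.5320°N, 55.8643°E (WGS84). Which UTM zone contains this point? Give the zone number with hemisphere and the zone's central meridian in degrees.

Zone 40N, central meridian 57°

UTM zone = ⌊(λ + 180)/6⌋ + 1; 55.8643° ∈ [54°, 60°) → zone 40.
Hemisphere: N (φ ≥ 0).
Central meridian λ₀ = 6×40 − 183 = 57°.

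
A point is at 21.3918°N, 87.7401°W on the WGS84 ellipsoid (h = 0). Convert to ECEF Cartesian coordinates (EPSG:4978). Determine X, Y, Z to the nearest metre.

WGS84: a = 6378137 m, e² = 0.006694380; N(φ) = a/√(1−e²sin²φ) = 6380979.102 m.
X = (N+h)·cosφ·cosλ = 234283.320 m; Y = (N+h)·cosφ·sinλ = -5936759.876 m; Z = (N(1−e²)+h)·sinφ = 2311840.207 m.

X 234283 m, Y -5936760 m, Z 2311840 m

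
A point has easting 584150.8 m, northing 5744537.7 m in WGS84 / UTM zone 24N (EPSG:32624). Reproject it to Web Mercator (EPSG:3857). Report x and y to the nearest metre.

x -4205472 m, y 6772202 m

Unproject from UTM 24N (λ₀ = -39°) → φ = 51.84529970°, λ = -37.77839967°.
Web Mercator (R = 6378137 m): x = -4205472.214 m, y = 6772201.844 m.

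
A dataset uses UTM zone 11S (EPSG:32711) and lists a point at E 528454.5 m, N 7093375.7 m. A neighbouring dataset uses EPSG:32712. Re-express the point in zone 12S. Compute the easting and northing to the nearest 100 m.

UTM 11S → geographic: φ = -26.27909973°, λ = -116.71499972°.
UTM 12S (λ₀ = -111°) forward: E = -71165.115 m, N = 7080767.539 m.

E -71200 m, N 7080800 m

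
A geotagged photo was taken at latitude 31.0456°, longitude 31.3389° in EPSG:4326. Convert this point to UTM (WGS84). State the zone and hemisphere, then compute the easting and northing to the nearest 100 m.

Longitude 31.3389° lies in the 6° band [30°, 36°), giving zone 36; latitude is north of the equator, so 36N.
Zone 36 central meridian λ₀ = 6×36 − 183 = 33°; Δλ = -1.6611°.
Transverse Mercator on WGS84 with k₀ = 0.9996 gives E = 341486.364 m, N = 3435840.799 m.

Zone 36N: E 341500 m, N 3435800 m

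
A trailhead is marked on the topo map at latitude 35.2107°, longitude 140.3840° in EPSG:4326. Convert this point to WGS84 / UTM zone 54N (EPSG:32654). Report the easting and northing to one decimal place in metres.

E 443933.1 m, N 3896583.1 m

Zone 54 central meridian λ₀ = 6×54 − 183 = 141°; Δλ = -0.6160°.
Transverse Mercator on WGS84 with k₀ = 0.9996 gives E = 443933.085 m, N = 3896583.083 m.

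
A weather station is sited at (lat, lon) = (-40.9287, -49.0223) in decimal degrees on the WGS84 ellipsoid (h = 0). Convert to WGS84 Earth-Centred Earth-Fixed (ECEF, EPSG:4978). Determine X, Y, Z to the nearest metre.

WGS84: a = 6378137 m, e² = 0.006694380; N(φ) = a/√(1−e²sin²φ) = 6387319.314 m.
X = (N+h)·cosφ·cosλ = 3164580.113 m; Y = (N+h)·cosφ·sinλ = -3643295.890 m; Z = (N(1−e²)+h)·sinφ = -4156444.108 m.

X 3164580 m, Y -3643296 m, Z -4156444 m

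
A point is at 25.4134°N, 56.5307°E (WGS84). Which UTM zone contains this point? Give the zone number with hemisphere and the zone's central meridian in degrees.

UTM zone = ⌊(λ + 180)/6⌋ + 1; 56.5307° ∈ [54°, 60°) → zone 40.
Hemisphere: N (φ ≥ 0).
Central meridian λ₀ = 6×40 − 183 = 57°.

Zone 40N, central meridian 57°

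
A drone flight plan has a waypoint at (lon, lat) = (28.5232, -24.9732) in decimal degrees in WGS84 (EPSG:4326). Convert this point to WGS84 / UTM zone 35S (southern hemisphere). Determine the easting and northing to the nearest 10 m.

Zone 35 central meridian λ₀ = 6×35 − 183 = 27°; Δλ = +1.5232°.
Transverse Mercator on WGS84 with k₀ = 0.9996 gives E = 653750.731 m, N = 7237156.790 m.

E 653750 m, N 7237160 m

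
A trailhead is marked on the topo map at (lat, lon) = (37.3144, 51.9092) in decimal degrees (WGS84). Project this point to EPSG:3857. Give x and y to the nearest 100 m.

Web Mercator is spherical with R = a = 6378137 m.
x = R·λ = 6378137 × 0.905986452 = 5778505.711 m.
y = R·ln tan(π/4 + φ/2) = 6378137 × 0.702873138 = 4483021.169 m.

x 5778500 m, y 4483000 m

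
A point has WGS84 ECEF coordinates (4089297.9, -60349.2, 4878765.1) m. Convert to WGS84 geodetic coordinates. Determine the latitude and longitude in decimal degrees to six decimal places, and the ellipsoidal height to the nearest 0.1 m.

λ = atan2(Y, X) = -0.84550051°; p = √(X²+Y²) = 4089743.2 m.
Bowring's method on WGS84 (a = 6378137 m, b = 6356752.314 m) gives φ = 50.21709996°, h = 636.236 m.

lat 50.217100°, lon -0.845501°, h 636.2 m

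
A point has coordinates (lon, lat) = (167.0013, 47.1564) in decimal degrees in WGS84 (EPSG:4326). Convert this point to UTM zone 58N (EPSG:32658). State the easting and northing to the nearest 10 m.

E 651700 m, N 5224490 m

Zone 58 central meridian λ₀ = 6×58 − 183 = 165°; Δλ = +2.0013°.
Transverse Mercator on WGS84 with k₀ = 0.9996 gives E = 651703.145 m, N = 5224487.499 m.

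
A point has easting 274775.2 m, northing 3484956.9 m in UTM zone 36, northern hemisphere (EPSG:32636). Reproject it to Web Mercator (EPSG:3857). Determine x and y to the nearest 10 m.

Unproject from UTM 36N (λ₀ = 33°) → φ = 31.47750016°, λ = 30.62919950°.
Web Mercator (R = 6378137 m): x = 3409626.892 m, y = 3694918.136 m.

x 3409630 m, y 3694920 m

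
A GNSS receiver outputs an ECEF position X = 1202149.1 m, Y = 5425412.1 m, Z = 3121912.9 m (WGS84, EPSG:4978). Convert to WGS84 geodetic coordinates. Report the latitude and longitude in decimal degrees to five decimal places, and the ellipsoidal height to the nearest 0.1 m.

λ = atan2(Y, X) = 77.50640011°; p = √(X²+Y²) = 5557000.9 m.
Bowring's method on WGS84 (a = 6378137 m, b = 6356752.314 m) gives φ = 29.49179962°, h = 912.697 m.

lat 29.49180°, lon 77.50640°, h 912.7 m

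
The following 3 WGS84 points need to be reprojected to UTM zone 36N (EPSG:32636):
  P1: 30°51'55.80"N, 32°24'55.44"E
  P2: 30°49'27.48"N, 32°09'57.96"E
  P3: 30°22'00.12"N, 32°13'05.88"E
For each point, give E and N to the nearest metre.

UTM zone 36N: λ₀ = 33°, k₀ = 0.9996.
P1 (30.8655°, 32.4154°) → (444111.901, 3414842.387) m.
P2 (30.8243°, 32.1661°) → (420243.917, 3410427.638) m.
P3 (30.3667°, 32.2183°) → (424884.424, 3359678.869) m.

P1: E 444112 m, N 3414842 m; P2: E 420244 m, N 3410428 m; P3: E 424884 m, N 3359679 m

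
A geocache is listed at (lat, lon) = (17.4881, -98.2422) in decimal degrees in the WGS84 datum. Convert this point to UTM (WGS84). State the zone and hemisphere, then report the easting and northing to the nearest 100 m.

Zone 14N: E 580500 m, N 1933700 m

Longitude -98.2422° lies in the 6° band [-102°, -96°), giving zone 14; latitude is north of the equator, so 14N.
Zone 14 central meridian λ₀ = 6×14 − 183 = -99°; Δλ = +0.7578°.
Transverse Mercator on WGS84 with k₀ = 0.9996 gives E = 580452.909 m, N = 1933712.285 m.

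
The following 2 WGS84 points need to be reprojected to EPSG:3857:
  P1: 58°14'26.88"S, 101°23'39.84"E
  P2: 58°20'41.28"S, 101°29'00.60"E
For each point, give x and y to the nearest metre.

Web Mercator: x = R·λ, y = R·ln tan(π/4+φ/2), R = 6378137 m.
P1 (-58.2408°, 101.3944°) → (11287172.977, -8018073.124) m.
P2 (-58.3448°, 101.4835°) → (11297091.544, -8040100.729) m.

P1: x 11287173 m, y -8018073 m; P2: x 11297092 m, y -8040101 m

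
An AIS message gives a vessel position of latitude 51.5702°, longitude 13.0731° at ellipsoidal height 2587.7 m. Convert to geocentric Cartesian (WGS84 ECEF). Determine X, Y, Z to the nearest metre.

X 3871141 m, Y 898927 m, Z 4975248 m

WGS84: a = 6378137 m, e² = 0.006694380; N(φ) = a/√(1−e²sin²φ) = 6391278.624 m.
X = (N+h)·cosφ·cosλ = 3871140.789 m; Y = (N+h)·cosφ·sinλ = 898926.993 m; Z = (N(1−e²)+h)·sinφ = 4975247.894 m.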